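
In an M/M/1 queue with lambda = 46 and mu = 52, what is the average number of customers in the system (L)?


rho = 46/52; L = rho/(1-rho) = 7.67

7.67


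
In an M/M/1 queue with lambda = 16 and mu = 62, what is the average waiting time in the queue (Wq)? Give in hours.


rho = 16/62; Wq = rho/(mu - lambda) = 0.0056 hours

0.0056 hours


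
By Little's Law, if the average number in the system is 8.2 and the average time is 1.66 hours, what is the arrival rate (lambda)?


lambda = L / W = 8.2 / 1.66 = 4.94 per hour

4.94 per hour


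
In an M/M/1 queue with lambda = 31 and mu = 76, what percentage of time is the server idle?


Idle fraction = (1 - rho) * 100 = (1 - 31/76) * 100 = 59.2%

59.2%


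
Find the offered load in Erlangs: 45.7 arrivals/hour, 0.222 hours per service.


Offered load a = lambda * E[S] = 45.7 * 0.222 = 10.15 Erlangs

10.15 Erlangs


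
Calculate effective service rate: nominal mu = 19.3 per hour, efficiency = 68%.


Effective rate = mu * efficiency = 19.3 * 0.68 = 13.12 per hour

13.12 per hour


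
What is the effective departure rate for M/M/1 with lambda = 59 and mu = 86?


For a stable queue (lambda < mu), throughput = lambda = 59 per hour

59 per hour


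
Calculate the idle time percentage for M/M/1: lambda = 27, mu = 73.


Idle fraction = (1 - rho) * 100 = (1 - 27/73) * 100 = 63.0%

63.0%


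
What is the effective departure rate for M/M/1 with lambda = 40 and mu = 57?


For a stable queue (lambda < mu), throughput = lambda = 40 per hour

40 per hour


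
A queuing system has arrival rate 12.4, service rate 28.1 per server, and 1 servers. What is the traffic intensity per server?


rho = lambda / (c * mu) = 12.4 / (1 * 28.1) = 0.4413

0.4413


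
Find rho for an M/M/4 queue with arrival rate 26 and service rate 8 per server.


rho = lambda/(c*mu) = 26/(4*8) = 0.8125

0.8125


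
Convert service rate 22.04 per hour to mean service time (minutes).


Mean service time = 60/mu = 60/22.04 = 2.72 minutes

2.72 minutes


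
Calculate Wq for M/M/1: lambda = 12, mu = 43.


rho = 12/43; Wq = rho/(mu - lambda) = 0.009 hours

0.009 hours


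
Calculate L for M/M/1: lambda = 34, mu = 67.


rho = 34/67; L = rho/(1-rho) = 1.03

1.03


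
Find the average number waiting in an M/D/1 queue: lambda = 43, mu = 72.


M/D/1: Lq = rho^2 / (2*(1-rho)) where rho = 43/72; Lq = 0.44

0.44


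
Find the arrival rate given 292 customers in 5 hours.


lambda = total arrivals / time = 292 / 5 = 58.4 per hour

58.4 per hour


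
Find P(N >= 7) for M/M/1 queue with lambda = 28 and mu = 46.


P(N >= 7) = rho^7 = (28/46)^7 = 0.031

0.031


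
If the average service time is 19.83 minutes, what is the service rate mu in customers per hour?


mu = 60 / avg_service_time = 60 / 19.83 = 3.03 per hour

3.03 per hour


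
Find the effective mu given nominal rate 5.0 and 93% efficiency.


Effective rate = mu * efficiency = 5.0 * 0.93 = 4.65 per hour

4.65 per hour


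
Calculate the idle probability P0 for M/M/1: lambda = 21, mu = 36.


P0 = 1 - rho = 1 - 21/36 = 0.4167

0.4167


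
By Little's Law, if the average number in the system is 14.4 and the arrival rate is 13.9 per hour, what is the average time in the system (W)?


W = L / lambda = 14.4 / 13.9 = 1.036 hours

1.036 hours


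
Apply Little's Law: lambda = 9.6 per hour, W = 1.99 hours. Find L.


L = lambda * W = 9.6 * 1.99 = 19.1

19.1


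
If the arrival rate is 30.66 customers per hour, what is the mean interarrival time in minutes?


Mean interarrival time = 60/lambda = 60/30.66 = 1.96 minutes

1.96 minutes


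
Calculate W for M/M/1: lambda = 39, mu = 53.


W = 1/(mu - lambda) = 1/(53 - 39) = 0.0714 hours

0.0714 hours


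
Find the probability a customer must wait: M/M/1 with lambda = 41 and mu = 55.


P(wait) = rho = lambda/mu = 41/55 = 0.7455

0.7455


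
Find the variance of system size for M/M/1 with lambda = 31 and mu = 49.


rho = 31/49; Var(N) = rho/(1-rho)^2 = 4.69

4.69


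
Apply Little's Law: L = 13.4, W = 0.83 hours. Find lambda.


lambda = L / W = 13.4 / 0.83 = 16.14 per hour

16.14 per hour


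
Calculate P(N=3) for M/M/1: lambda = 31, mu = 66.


rho = 31/66; P(n) = (1-rho)*rho^n = (1-31/66)*(31/66)^3 = 0.055

0.055


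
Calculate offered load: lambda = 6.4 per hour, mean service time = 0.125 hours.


Offered load a = lambda * E[S] = 6.4 * 0.125 = 0.8 Erlangs

0.8 Erlangs


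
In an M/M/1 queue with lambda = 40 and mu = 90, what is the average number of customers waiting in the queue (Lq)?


rho = 40/90; Lq = rho^2/(1-rho) = 0.36

0.36


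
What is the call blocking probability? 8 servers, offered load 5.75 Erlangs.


B(N,A) = (A^N/N!) / sum(A^k/k!, k=0..N) with N=8, A=5.75 = 0.1082

0.1082


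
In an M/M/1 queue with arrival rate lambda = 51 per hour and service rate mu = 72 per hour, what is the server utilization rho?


rho = lambda/mu = 51/72 = 0.7083

0.7083


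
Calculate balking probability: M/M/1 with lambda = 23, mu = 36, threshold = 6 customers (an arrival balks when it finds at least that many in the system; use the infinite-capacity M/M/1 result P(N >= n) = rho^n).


P(N >= 6) = rho^6 = (23/36)^6 = 0.068

0.068


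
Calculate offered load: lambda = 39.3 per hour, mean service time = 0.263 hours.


Offered load a = lambda * E[S] = 39.3 * 0.263 = 10.34 Erlangs

10.34 Erlangs


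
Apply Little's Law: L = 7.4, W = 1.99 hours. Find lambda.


lambda = L / W = 7.4 / 1.99 = 3.72 per hour

3.72 per hour


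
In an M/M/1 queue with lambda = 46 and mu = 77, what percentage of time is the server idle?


Idle fraction = (1 - rho) * 100 = (1 - 46/77) * 100 = 40.3%

40.3%


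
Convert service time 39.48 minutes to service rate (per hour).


mu = 60 / avg_service_time = 60 / 39.48 = 1.52 per hour

1.52 per hour


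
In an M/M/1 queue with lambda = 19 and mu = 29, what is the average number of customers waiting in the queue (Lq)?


rho = 19/29; Lq = rho^2/(1-rho) = 1.24

1.24


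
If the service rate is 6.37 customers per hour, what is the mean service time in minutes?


Mean service time = 60/mu = 60/6.37 = 9.42 minutes

9.42 minutes


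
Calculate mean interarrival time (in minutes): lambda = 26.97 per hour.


Mean interarrival time = 60/lambda = 60/26.97 = 2.22 minutes

2.22 minutes


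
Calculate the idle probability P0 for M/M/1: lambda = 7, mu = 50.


P0 = 1 - rho = 1 - 7/50 = 0.86

0.86


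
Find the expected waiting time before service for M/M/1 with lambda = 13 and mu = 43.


rho = 13/43; Wq = rho/(mu - lambda) = 0.0101 hours

0.0101 hours


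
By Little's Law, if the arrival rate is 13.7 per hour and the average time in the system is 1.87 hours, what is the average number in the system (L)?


L = lambda * W = 13.7 * 1.87 = 25.62

25.62


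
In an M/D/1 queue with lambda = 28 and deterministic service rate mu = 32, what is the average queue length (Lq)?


M/D/1: Lq = rho^2 / (2*(1-rho)) where rho = 28/32; Lq = 3.06

3.06


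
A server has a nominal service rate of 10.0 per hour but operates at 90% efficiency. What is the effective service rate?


Effective rate = mu * efficiency = 10.0 * 0.9 = 9.0 per hour

9.0 per hour


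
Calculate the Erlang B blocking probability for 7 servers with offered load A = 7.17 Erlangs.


B(N,A) = (A^N/N!) / sum(A^k/k!, k=0..N) with N=7, A=7.17 = 0.2593

0.2593


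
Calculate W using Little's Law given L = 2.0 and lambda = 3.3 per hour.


W = L / lambda = 2.0 / 3.3 = 0.6061 hours

0.6061 hours


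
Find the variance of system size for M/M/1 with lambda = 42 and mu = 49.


rho = 42/49; Var(N) = rho/(1-rho)^2 = 42.0

42.0


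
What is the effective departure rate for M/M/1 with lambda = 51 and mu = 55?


For a stable queue (lambda < mu), throughput = lambda = 51 per hour

51 per hour


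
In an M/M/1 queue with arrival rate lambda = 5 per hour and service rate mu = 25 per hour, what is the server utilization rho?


rho = lambda/mu = 5/25 = 0.2

0.2


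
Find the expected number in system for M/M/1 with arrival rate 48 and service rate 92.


rho = 48/92; L = rho/(1-rho) = 1.09

1.09


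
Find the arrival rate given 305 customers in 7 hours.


lambda = total arrivals / time = 305 / 7 = 43.57 per hour

43.57 per hour


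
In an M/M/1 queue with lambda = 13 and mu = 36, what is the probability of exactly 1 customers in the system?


rho = 13/36; P(n) = (1-rho)*rho^n = (1-13/36)*(13/36)^1 = 0.2307

0.2307


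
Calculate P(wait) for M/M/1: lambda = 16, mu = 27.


P(wait) = rho = lambda/mu = 16/27 = 0.5926

0.5926


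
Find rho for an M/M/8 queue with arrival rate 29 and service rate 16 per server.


rho = lambda/(c*mu) = 29/(8*16) = 0.2266

0.2266


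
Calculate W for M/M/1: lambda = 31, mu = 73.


W = 1/(mu - lambda) = 1/(73 - 31) = 0.0238 hours

0.0238 hours


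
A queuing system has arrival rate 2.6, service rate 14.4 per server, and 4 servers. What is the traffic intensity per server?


rho = lambda / (c * mu) = 2.6 / (4 * 14.4) = 0.0451

0.0451


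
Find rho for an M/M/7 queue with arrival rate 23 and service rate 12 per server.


rho = lambda/(c*mu) = 23/(7*12) = 0.2738

0.2738


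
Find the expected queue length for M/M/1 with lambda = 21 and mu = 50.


rho = 21/50; Lq = rho^2/(1-rho) = 0.3

0.3


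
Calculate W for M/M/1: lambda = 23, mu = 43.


W = 1/(mu - lambda) = 1/(43 - 23) = 0.05 hours

0.05 hours


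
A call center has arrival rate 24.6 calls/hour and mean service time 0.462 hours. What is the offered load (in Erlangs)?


Offered load a = lambda * E[S] = 24.6 * 0.462 = 11.37 Erlangs

11.37 Erlangs


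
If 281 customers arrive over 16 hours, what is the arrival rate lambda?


lambda = total arrivals / time = 281 / 16 = 17.56 per hour

17.56 per hour


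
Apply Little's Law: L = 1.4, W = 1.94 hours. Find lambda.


lambda = L / W = 1.4 / 1.94 = 0.72 per hour

0.72 per hour


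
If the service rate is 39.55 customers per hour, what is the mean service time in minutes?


Mean service time = 60/mu = 60/39.55 = 1.52 minutes

1.52 minutes


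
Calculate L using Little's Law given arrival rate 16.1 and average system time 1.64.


L = lambda * W = 16.1 * 1.64 = 26.4

26.4


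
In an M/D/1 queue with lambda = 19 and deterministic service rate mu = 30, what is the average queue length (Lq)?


M/D/1: Lq = rho^2 / (2*(1-rho)) where rho = 19/30; Lq = 0.55

0.55


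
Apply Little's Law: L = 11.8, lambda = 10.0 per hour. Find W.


W = L / lambda = 11.8 / 10.0 = 1.18 hours

1.18 hours


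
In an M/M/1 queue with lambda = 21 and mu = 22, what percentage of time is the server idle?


Idle fraction = (1 - rho) * 100 = (1 - 21/22) * 100 = 4.5%

4.5%


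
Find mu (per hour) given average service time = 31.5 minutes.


mu = 60 / avg_service_time = 60 / 31.5 = 1.9 per hour

1.9 per hour


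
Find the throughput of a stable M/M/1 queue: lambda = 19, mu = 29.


For a stable queue (lambda < mu), throughput = lambda = 19 per hour

19 per hour


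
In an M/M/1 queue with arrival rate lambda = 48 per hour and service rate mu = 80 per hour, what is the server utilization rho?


rho = lambda/mu = 48/80 = 0.6

0.6


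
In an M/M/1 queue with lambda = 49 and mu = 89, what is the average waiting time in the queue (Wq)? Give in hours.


rho = 49/89; Wq = rho/(mu - lambda) = 0.0138 hours

0.0138 hours


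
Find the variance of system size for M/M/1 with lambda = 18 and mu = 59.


rho = 18/59; Var(N) = rho/(1-rho)^2 = 0.63

0.63


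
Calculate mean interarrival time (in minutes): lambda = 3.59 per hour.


Mean interarrival time = 60/lambda = 60/3.59 = 16.71 minutes

16.71 minutes


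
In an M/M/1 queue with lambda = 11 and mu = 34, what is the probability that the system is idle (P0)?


P0 = 1 - rho = 1 - 11/34 = 0.6765

0.6765


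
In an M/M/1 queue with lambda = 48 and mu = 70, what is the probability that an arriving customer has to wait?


P(wait) = rho = lambda/mu = 48/70 = 0.6857

0.6857


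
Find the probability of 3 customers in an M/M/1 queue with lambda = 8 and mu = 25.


rho = 8/25; P(n) = (1-rho)*rho^n = (1-8/25)*(8/25)^3 = 0.0223

0.0223


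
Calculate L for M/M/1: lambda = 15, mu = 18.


rho = 15/18; L = rho/(1-rho) = 5.0

5.0


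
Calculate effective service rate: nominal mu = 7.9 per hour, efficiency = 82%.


Effective rate = mu * efficiency = 7.9 * 0.82 = 6.48 per hour

6.48 per hour


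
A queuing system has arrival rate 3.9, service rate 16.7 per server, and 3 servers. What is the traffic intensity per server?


rho = lambda / (c * mu) = 3.9 / (3 * 16.7) = 0.0778

0.0778


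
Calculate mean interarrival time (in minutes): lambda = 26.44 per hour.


Mean interarrival time = 60/lambda = 60/26.44 = 2.27 minutes

2.27 minutes


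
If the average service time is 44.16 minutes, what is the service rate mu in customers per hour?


mu = 60 / avg_service_time = 60 / 44.16 = 1.36 per hour

1.36 per hour


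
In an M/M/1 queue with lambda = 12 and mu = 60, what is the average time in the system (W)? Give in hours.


W = 1/(mu - lambda) = 1/(60 - 12) = 0.0208 hours

0.0208 hours


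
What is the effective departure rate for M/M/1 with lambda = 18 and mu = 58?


For a stable queue (lambda < mu), throughput = lambda = 18 per hour

18 per hour


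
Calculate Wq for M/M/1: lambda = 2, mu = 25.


rho = 2/25; Wq = rho/(mu - lambda) = 0.0035 hours

0.0035 hours


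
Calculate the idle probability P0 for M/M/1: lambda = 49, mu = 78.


P0 = 1 - rho = 1 - 49/78 = 0.3718

0.3718


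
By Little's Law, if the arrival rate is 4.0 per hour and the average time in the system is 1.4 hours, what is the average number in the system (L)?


L = lambda * W = 4.0 * 1.4 = 5.6

5.6


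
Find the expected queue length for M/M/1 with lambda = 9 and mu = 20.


rho = 9/20; Lq = rho^2/(1-rho) = 0.37

0.37


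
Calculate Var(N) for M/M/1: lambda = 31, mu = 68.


rho = 31/68; Var(N) = rho/(1-rho)^2 = 1.54

1.54


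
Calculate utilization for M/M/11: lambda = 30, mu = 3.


rho = lambda/(c*mu) = 30/(11*3) = 0.9091

0.9091


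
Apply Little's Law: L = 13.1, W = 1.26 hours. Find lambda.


lambda = L / W = 13.1 / 1.26 = 10.4 per hour

10.4 per hour


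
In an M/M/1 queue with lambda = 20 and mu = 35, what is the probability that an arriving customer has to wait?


P(wait) = rho = lambda/mu = 20/35 = 0.5714

0.5714


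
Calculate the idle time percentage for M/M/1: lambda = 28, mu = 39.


Idle fraction = (1 - rho) * 100 = (1 - 28/39) * 100 = 28.2%

28.2%


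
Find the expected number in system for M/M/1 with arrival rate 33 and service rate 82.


rho = 33/82; L = rho/(1-rho) = 0.67

0.67


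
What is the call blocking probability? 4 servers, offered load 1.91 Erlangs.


B(N,A) = (A^N/N!) / sum(A^k/k!, k=0..N) with N=4, A=1.91 = 0.086

0.086


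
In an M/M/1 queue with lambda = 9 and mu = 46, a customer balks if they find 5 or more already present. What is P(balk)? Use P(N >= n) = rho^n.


P(N >= 5) = rho^5 = (9/46)^5 = 0.0003

0.0003


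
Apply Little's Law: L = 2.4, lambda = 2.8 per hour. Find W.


W = L / lambda = 2.4 / 2.8 = 0.8571 hours

0.8571 hours


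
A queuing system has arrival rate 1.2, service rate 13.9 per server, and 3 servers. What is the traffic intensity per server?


rho = lambda / (c * mu) = 1.2 / (3 * 13.9) = 0.0288

0.0288


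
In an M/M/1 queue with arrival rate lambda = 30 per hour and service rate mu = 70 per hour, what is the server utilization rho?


rho = lambda/mu = 30/70 = 0.4286

0.4286


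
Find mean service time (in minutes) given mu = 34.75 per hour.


Mean service time = 60/mu = 60/34.75 = 1.73 minutes

1.73 minutes


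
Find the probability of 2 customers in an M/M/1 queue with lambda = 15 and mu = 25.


rho = 15/25; P(n) = (1-rho)*rho^n = (1-15/25)*(15/25)^2 = 0.144

0.144


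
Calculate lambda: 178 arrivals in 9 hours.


lambda = total arrivals / time = 178 / 9 = 19.78 per hour

19.78 per hour


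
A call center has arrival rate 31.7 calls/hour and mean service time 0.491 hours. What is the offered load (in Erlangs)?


Offered load a = lambda * E[S] = 31.7 * 0.491 = 15.56 Erlangs

15.56 Erlangs


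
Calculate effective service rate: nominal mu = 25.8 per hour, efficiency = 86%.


Effective rate = mu * efficiency = 25.8 * 0.86 = 22.19 per hour

22.19 per hour


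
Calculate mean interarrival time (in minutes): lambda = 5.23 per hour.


Mean interarrival time = 60/lambda = 60/5.23 = 11.47 minutes

11.47 minutes


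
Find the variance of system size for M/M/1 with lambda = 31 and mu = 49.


rho = 31/49; Var(N) = rho/(1-rho)^2 = 4.69

4.69


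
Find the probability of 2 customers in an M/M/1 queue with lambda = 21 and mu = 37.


rho = 21/37; P(n) = (1-rho)*rho^n = (1-21/37)*(21/37)^2 = 0.1393

0.1393


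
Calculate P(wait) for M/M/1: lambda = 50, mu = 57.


P(wait) = rho = lambda/mu = 50/57 = 0.8772

0.8772


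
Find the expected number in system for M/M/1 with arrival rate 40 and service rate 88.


rho = 40/88; L = rho/(1-rho) = 0.83

0.83


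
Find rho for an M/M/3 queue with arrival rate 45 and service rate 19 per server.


rho = lambda/(c*mu) = 45/(3*19) = 0.7895

0.7895


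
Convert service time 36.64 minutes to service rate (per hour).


mu = 60 / avg_service_time = 60 / 36.64 = 1.64 per hour

1.64 per hour


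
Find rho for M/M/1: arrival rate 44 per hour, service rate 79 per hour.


rho = lambda/mu = 44/79 = 0.557

0.557


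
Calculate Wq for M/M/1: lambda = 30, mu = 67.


rho = 30/67; Wq = rho/(mu - lambda) = 0.0121 hours

0.0121 hours


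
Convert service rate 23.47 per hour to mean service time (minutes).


Mean service time = 60/mu = 60/23.47 = 2.56 minutes

2.56 minutes


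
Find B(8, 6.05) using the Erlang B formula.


B(N,A) = (A^N/N!) / sum(A^k/k!, k=0..N) with N=8, A=6.05 = 0.1247

0.1247


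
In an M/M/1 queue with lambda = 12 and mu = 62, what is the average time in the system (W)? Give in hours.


W = 1/(mu - lambda) = 1/(62 - 12) = 0.02 hours

0.02 hours


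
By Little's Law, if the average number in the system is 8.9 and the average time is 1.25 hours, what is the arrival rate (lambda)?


lambda = L / W = 8.9 / 1.25 = 7.12 per hour

7.12 per hour


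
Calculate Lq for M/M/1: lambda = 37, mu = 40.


rho = 37/40; Lq = rho^2/(1-rho) = 11.41

11.41


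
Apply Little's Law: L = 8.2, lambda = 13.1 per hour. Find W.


W = L / lambda = 8.2 / 13.1 = 0.626 hours

0.626 hours


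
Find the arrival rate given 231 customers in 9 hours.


lambda = total arrivals / time = 231 / 9 = 25.67 per hour

25.67 per hour


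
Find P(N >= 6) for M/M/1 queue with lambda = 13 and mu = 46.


P(N >= 6) = rho^6 = (13/46)^6 = 0.0005

0.0005


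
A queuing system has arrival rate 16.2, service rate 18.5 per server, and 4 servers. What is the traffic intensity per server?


rho = lambda / (c * mu) = 16.2 / (4 * 18.5) = 0.2189

0.2189


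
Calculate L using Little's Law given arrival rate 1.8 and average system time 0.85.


L = lambda * W = 1.8 * 0.85 = 1.53

1.53


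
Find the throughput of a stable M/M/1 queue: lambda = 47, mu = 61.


For a stable queue (lambda < mu), throughput = lambda = 47 per hour

47 per hour


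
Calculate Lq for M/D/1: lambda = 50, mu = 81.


M/D/1: Lq = rho^2 / (2*(1-rho)) where rho = 50/81; Lq = 0.5

0.5


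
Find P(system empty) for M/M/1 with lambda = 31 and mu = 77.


P0 = 1 - rho = 1 - 31/77 = 0.5974

0.5974


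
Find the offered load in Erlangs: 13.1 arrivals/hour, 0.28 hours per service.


Offered load a = lambda * E[S] = 13.1 * 0.28 = 3.67 Erlangs

3.67 Erlangs


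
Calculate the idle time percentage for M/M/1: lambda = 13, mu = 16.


Idle fraction = (1 - rho) * 100 = (1 - 13/16) * 100 = 18.8%

18.8%


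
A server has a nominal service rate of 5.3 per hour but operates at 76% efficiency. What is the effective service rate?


Effective rate = mu * efficiency = 5.3 * 0.76 = 4.03 per hour

4.03 per hour


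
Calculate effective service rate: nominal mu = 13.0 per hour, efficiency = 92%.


Effective rate = mu * efficiency = 13.0 * 0.92 = 11.96 per hour

11.96 per hour


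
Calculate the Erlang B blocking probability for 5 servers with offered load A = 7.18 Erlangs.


B(N,A) = (A^N/N!) / sum(A^k/k!, k=0..N) with N=5, A=7.18 = 0.4352

0.4352


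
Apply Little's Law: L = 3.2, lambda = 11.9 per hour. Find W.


W = L / lambda = 3.2 / 11.9 = 0.2689 hours

0.2689 hours


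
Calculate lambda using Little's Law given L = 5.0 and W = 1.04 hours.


lambda = L / W = 5.0 / 1.04 = 4.81 per hour

4.81 per hour


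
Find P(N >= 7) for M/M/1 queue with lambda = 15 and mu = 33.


P(N >= 7) = rho^7 = (15/33)^7 = 0.004

0.004


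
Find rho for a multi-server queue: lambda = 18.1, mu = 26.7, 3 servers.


rho = lambda / (c * mu) = 18.1 / (3 * 26.7) = 0.226

0.226


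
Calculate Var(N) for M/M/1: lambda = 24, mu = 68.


rho = 24/68; Var(N) = rho/(1-rho)^2 = 0.84

0.84


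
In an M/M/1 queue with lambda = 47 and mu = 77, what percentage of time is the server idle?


Idle fraction = (1 - rho) * 100 = (1 - 47/77) * 100 = 39.0%

39.0%


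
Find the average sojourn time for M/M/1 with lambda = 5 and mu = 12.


W = 1/(mu - lambda) = 1/(12 - 5) = 0.1429 hours

0.1429 hours


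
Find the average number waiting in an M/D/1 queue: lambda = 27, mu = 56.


M/D/1: Lq = rho^2 / (2*(1-rho)) where rho = 27/56; Lq = 0.22

0.22


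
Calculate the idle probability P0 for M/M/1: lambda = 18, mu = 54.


P0 = 1 - rho = 1 - 18/54 = 0.6667

0.6667


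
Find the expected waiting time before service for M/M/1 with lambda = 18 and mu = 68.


rho = 18/68; Wq = rho/(mu - lambda) = 0.0053 hours

0.0053 hours


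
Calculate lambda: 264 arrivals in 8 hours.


lambda = total arrivals / time = 264 / 8 = 33.0 per hour

33.0 per hour


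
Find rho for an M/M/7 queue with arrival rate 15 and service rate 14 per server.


rho = lambda/(c*mu) = 15/(7*14) = 0.1531

0.1531


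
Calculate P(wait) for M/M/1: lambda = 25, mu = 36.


P(wait) = rho = lambda/mu = 25/36 = 0.6944

0.6944


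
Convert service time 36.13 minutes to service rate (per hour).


mu = 60 / avg_service_time = 60 / 36.13 = 1.66 per hour

1.66 per hour


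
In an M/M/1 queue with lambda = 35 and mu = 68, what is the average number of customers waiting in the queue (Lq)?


rho = 35/68; Lq = rho^2/(1-rho) = 0.55

0.55


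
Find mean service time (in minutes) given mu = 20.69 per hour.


Mean service time = 60/mu = 60/20.69 = 2.9 minutes

2.9 minutes


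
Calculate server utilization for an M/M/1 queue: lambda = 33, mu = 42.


rho = lambda/mu = 33/42 = 0.7857

0.7857


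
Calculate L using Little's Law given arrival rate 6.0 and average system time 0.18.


L = lambda * W = 6.0 * 0.18 = 1.08

1.08


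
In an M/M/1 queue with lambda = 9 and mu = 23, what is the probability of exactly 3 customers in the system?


rho = 9/23; P(n) = (1-rho)*rho^n = (1-9/23)*(9/23)^3 = 0.0365

0.0365


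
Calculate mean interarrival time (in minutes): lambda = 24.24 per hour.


Mean interarrival time = 60/lambda = 60/24.24 = 2.48 minutes

2.48 minutes


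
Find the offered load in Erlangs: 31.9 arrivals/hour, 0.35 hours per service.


Offered load a = lambda * E[S] = 31.9 * 0.35 = 11.17 Erlangs

11.17 Erlangs


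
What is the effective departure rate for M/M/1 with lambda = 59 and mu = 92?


For a stable queue (lambda < mu), throughput = lambda = 59 per hour

59 per hour


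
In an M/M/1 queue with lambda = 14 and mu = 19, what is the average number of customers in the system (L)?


rho = 14/19; L = rho/(1-rho) = 2.8

2.8


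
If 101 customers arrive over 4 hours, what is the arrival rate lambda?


lambda = total arrivals / time = 101 / 4 = 25.25 per hour

25.25 per hour


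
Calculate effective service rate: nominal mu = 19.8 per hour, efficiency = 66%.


Effective rate = mu * efficiency = 19.8 * 0.66 = 13.07 per hour

13.07 per hour


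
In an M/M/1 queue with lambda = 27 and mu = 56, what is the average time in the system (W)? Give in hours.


W = 1/(mu - lambda) = 1/(56 - 27) = 0.0345 hours

0.0345 hours


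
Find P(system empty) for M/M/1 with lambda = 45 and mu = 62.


P0 = 1 - rho = 1 - 45/62 = 0.2742

0.2742


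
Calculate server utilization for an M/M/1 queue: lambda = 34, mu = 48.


rho = lambda/mu = 34/48 = 0.7083

0.7083


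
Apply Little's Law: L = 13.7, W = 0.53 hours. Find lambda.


lambda = L / W = 13.7 / 0.53 = 25.85 per hour

25.85 per hour


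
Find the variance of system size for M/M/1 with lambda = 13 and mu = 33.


rho = 13/33; Var(N) = rho/(1-rho)^2 = 1.07

1.07


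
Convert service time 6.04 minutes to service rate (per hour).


mu = 60 / avg_service_time = 60 / 6.04 = 9.93 per hour

9.93 per hour


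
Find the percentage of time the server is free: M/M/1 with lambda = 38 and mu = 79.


Idle fraction = (1 - rho) * 100 = (1 - 38/79) * 100 = 51.9%

51.9%


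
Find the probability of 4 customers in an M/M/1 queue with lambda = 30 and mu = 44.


rho = 30/44; P(n) = (1-rho)*rho^n = (1-30/44)*(30/44)^4 = 0.0688

0.0688


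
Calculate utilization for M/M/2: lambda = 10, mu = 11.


rho = lambda/(c*mu) = 10/(2*11) = 0.4545

0.4545


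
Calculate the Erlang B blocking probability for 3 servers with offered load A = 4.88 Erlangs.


B(N,A) = (A^N/N!) / sum(A^k/k!, k=0..N) with N=3, A=4.88 = 0.5213

0.5213


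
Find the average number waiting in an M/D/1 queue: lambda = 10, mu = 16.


M/D/1: Lq = rho^2 / (2*(1-rho)) where rho = 10/16; Lq = 0.52

0.52


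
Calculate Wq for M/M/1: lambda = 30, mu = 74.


rho = 30/74; Wq = rho/(mu - lambda) = 0.0092 hours

0.0092 hours


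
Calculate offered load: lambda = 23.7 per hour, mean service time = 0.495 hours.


Offered load a = lambda * E[S] = 23.7 * 0.495 = 11.73 Erlangs

11.73 Erlangs


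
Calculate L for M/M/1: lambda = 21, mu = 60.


rho = 21/60; L = rho/(1-rho) = 0.54

0.54


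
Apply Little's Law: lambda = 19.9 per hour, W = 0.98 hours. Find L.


L = lambda * W = 19.9 * 0.98 = 19.5

19.5


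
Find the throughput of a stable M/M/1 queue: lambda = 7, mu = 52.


For a stable queue (lambda < mu), throughput = lambda = 7 per hour

7 per hour


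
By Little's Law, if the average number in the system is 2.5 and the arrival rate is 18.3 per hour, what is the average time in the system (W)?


W = L / lambda = 2.5 / 18.3 = 0.1366 hours

0.1366 hours


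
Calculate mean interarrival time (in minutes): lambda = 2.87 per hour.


Mean interarrival time = 60/lambda = 60/2.87 = 20.91 minutes

20.91 minutes


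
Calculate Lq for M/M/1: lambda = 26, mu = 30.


rho = 26/30; Lq = rho^2/(1-rho) = 5.63

5.63


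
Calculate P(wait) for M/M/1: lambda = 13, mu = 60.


P(wait) = rho = lambda/mu = 13/60 = 0.2167

0.2167


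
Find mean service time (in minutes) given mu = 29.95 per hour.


Mean service time = 60/mu = 60/29.95 = 2.0 minutes

2.0 minutes


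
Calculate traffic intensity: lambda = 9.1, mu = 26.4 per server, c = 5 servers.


rho = lambda / (c * mu) = 9.1 / (5 * 26.4) = 0.0689

0.0689


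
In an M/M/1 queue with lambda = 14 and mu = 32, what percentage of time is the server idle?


Idle fraction = (1 - rho) * 100 = (1 - 14/32) * 100 = 56.3%

56.3%


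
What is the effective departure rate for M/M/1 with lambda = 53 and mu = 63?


For a stable queue (lambda < mu), throughput = lambda = 53 per hour

53 per hour


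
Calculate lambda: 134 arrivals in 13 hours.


lambda = total arrivals / time = 134 / 13 = 10.31 per hour

10.31 per hour


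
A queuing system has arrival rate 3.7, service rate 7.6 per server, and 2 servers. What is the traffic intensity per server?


rho = lambda / (c * mu) = 3.7 / (2 * 7.6) = 0.2434

0.2434


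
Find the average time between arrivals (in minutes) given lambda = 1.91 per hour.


Mean interarrival time = 60/lambda = 60/1.91 = 31.41 minutes

31.41 minutes


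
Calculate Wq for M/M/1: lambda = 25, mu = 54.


rho = 25/54; Wq = rho/(mu - lambda) = 0.016 hours

0.016 hours


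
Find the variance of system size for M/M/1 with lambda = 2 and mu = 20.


rho = 2/20; Var(N) = rho/(1-rho)^2 = 0.12

0.12


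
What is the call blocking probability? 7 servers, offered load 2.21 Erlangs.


B(N,A) = (A^N/N!) / sum(A^k/k!, k=0..N) with N=7, A=2.21 = 0.0056

0.0056


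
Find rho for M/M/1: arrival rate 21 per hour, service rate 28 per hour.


rho = lambda/mu = 21/28 = 0.75

0.75


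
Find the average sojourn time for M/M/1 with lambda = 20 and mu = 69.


W = 1/(mu - lambda) = 1/(69 - 20) = 0.0204 hours

0.0204 hours


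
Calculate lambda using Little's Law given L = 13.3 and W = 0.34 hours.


lambda = L / W = 13.3 / 0.34 = 39.12 per hour

39.12 per hour


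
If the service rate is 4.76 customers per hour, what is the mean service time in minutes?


Mean service time = 60/mu = 60/4.76 = 12.61 minutes

12.61 minutes


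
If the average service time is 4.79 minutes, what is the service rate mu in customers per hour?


mu = 60 / avg_service_time = 60 / 4.79 = 12.53 per hour

12.53 per hour


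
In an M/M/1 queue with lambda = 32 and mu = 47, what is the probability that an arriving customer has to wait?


P(wait) = rho = lambda/mu = 32/47 = 0.6809

0.6809


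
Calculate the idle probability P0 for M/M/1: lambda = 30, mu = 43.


P0 = 1 - rho = 1 - 30/43 = 0.3023

0.3023


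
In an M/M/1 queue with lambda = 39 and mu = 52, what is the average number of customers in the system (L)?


rho = 39/52; L = rho/(1-rho) = 3.0

3.0


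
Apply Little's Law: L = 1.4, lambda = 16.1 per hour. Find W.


W = L / lambda = 1.4 / 16.1 = 0.087 hours

0.087 hours


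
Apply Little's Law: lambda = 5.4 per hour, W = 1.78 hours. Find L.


L = lambda * W = 5.4 * 1.78 = 9.61

9.61


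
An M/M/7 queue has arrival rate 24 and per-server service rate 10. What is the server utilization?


rho = lambda/(c*mu) = 24/(7*10) = 0.3429

0.3429


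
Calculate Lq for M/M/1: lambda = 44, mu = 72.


rho = 44/72; Lq = rho^2/(1-rho) = 0.96

0.96


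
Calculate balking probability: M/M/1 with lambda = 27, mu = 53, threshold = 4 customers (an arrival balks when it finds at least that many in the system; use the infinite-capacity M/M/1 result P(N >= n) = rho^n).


P(N >= 4) = rho^4 = (27/53)^4 = 0.0674

0.0674


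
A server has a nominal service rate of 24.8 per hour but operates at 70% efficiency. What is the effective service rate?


Effective rate = mu * efficiency = 24.8 * 0.7 = 17.36 per hour

17.36 per hour


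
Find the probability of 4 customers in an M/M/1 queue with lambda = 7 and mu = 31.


rho = 7/31; P(n) = (1-rho)*rho^n = (1-7/31)*(7/31)^4 = 0.002

0.002


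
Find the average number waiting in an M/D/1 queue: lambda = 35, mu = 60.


M/D/1: Lq = rho^2 / (2*(1-rho)) where rho = 35/60; Lq = 0.41

0.41


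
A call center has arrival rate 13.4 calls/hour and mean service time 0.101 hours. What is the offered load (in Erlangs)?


Offered load a = lambda * E[S] = 13.4 * 0.101 = 1.35 Erlangs

1.35 Erlangs


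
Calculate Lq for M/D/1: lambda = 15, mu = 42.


M/D/1: Lq = rho^2 / (2*(1-rho)) where rho = 15/42; Lq = 0.1

0.1


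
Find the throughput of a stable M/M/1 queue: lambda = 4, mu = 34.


For a stable queue (lambda < mu), throughput = lambda = 4 per hour

4 per hour


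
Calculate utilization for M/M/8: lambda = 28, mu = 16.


rho = lambda/(c*mu) = 28/(8*16) = 0.2188

0.2188


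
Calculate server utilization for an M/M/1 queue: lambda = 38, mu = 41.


rho = lambda/mu = 38/41 = 0.9268

0.9268


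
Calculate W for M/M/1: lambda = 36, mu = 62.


W = 1/(mu - lambda) = 1/(62 - 36) = 0.0385 hours

0.0385 hours


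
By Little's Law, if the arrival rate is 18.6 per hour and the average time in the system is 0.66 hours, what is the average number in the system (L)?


L = lambda * W = 18.6 * 0.66 = 12.28

12.28


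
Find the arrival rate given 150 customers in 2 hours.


lambda = total arrivals / time = 150 / 2 = 75.0 per hour

75.0 per hour


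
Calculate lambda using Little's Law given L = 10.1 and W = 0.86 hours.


lambda = L / W = 10.1 / 0.86 = 11.74 per hour

11.74 per hour


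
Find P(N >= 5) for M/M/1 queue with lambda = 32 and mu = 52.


P(N >= 5) = rho^5 = (32/52)^5 = 0.0883

0.0883


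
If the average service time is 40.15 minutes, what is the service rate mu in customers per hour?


mu = 60 / avg_service_time = 60 / 40.15 = 1.49 per hour

1.49 per hour


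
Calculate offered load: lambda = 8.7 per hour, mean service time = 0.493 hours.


Offered load a = lambda * E[S] = 8.7 * 0.493 = 4.29 Erlangs

4.29 Erlangs


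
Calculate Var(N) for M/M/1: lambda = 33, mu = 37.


rho = 33/37; Var(N) = rho/(1-rho)^2 = 76.31

76.31


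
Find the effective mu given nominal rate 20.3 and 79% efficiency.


Effective rate = mu * efficiency = 20.3 * 0.79 = 16.04 per hour

16.04 per hour


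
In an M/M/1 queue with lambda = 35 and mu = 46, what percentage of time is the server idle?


Idle fraction = (1 - rho) * 100 = (1 - 35/46) * 100 = 23.9%

23.9%


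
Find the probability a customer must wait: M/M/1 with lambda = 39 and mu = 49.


P(wait) = rho = lambda/mu = 39/49 = 0.7959

0.7959


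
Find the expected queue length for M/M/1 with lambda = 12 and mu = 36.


rho = 12/36; Lq = rho^2/(1-rho) = 0.17

0.17


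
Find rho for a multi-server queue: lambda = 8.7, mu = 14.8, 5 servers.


rho = lambda / (c * mu) = 8.7 / (5 * 14.8) = 0.1176

0.1176


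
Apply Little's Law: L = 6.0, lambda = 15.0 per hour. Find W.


W = L / lambda = 6.0 / 15.0 = 0.4 hours

0.4 hours


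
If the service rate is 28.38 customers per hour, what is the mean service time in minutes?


Mean service time = 60/mu = 60/28.38 = 2.11 minutes

2.11 minutes


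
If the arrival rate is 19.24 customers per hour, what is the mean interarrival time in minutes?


Mean interarrival time = 60/lambda = 60/19.24 = 3.12 minutes

3.12 minutes


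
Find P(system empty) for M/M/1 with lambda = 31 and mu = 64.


P0 = 1 - rho = 1 - 31/64 = 0.5156

0.5156


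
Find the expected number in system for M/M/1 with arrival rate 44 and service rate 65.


rho = 44/65; L = rho/(1-rho) = 2.1

2.1


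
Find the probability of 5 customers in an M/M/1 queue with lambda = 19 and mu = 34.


rho = 19/34; P(n) = (1-rho)*rho^n = (1-19/34)*(19/34)^5 = 0.024

0.024


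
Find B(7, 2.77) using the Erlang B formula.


B(N,A) = (A^N/N!) / sum(A^k/k!, k=0..N) with N=7, A=2.77 = 0.0157

0.0157


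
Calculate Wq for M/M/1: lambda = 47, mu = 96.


rho = 47/96; Wq = rho/(mu - lambda) = 0.01 hours

0.01 hours


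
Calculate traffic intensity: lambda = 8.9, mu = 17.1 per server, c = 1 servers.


rho = lambda / (c * mu) = 8.9 / (1 * 17.1) = 0.5205

0.5205


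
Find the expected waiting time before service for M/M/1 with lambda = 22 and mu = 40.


rho = 22/40; Wq = rho/(mu - lambda) = 0.0306 hours

0.0306 hours


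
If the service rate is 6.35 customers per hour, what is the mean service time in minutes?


Mean service time = 60/mu = 60/6.35 = 9.45 minutes

9.45 minutes


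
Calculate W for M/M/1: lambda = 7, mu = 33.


W = 1/(mu - lambda) = 1/(33 - 7) = 0.0385 hours

0.0385 hours


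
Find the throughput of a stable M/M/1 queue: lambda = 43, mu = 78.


For a stable queue (lambda < mu), throughput = lambda = 43 per hour

43 per hour


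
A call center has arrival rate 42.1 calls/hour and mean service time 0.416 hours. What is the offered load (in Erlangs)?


Offered load a = lambda * E[S] = 42.1 * 0.416 = 17.51 Erlangs

17.51 Erlangs


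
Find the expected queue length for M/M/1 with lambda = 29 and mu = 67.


rho = 29/67; Lq = rho^2/(1-rho) = 0.33

0.33


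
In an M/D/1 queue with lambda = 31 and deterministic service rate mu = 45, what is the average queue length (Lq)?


M/D/1: Lq = rho^2 / (2*(1-rho)) where rho = 31/45; Lq = 0.76

0.76


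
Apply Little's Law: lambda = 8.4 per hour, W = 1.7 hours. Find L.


L = lambda * W = 8.4 * 1.7 = 14.28

14.28


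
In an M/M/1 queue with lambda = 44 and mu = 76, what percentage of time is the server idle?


Idle fraction = (1 - rho) * 100 = (1 - 44/76) * 100 = 42.1%

42.1%


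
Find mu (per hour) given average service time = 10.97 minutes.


mu = 60 / avg_service_time = 60 / 10.97 = 5.47 per hour

5.47 per hour


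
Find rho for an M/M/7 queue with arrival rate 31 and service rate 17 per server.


rho = lambda/(c*mu) = 31/(7*17) = 0.2605

0.2605


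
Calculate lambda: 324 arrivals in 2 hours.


lambda = total arrivals / time = 324 / 2 = 162.0 per hour

162.0 per hour


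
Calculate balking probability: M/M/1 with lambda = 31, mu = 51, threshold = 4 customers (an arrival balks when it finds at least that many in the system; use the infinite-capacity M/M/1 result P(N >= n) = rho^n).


P(N >= 4) = rho^4 = (31/51)^4 = 0.1365

0.1365


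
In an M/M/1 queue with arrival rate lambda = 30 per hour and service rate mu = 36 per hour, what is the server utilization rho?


rho = lambda/mu = 30/36 = 0.8333

0.8333


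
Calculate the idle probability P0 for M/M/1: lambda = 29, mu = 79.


P0 = 1 - rho = 1 - 29/79 = 0.6329

0.6329


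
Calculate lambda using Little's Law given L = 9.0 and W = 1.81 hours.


lambda = L / W = 9.0 / 1.81 = 4.97 per hour

4.97 per hour


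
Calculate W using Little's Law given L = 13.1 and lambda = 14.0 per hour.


W = L / lambda = 13.1 / 14.0 = 0.9357 hours

0.9357 hours


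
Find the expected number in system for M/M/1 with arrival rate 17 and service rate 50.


rho = 17/50; L = rho/(1-rho) = 0.52

0.52


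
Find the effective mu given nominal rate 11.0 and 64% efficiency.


Effective rate = mu * efficiency = 11.0 * 0.64 = 7.04 per hour

7.04 per hour


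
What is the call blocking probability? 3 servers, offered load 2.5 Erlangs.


B(N,A) = (A^N/N!) / sum(A^k/k!, k=0..N) with N=3, A=2.5 = 0.2822

0.2822


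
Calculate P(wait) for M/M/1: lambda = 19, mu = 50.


P(wait) = rho = lambda/mu = 19/50 = 0.38

0.38


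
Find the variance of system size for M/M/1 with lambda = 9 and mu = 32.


rho = 9/32; Var(N) = rho/(1-rho)^2 = 0.54

0.54


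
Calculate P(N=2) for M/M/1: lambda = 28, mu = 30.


rho = 28/30; P(n) = (1-rho)*rho^n = (1-28/30)*(28/30)^2 = 0.0581

0.0581


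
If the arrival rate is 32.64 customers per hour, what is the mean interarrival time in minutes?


Mean interarrival time = 60/lambda = 60/32.64 = 1.84 minutes

1.84 minutes


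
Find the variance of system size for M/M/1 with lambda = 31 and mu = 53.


rho = 31/53; Var(N) = rho/(1-rho)^2 = 3.39

3.39


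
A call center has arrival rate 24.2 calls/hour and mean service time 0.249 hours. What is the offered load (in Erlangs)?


Offered load a = lambda * E[S] = 24.2 * 0.249 = 6.03 Erlangs

6.03 Erlangs
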